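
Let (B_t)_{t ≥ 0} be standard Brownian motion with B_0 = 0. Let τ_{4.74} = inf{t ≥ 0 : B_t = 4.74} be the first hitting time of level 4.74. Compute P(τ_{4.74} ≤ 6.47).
P(τ_{4.74} ≤ 6.47) = 2(1 − Φ(4.74/√6.47)) = 2(1 − Φ(1.8635)) ≈ 0.0624

By the reflection principle for standard BM, P(τ_b ≤ t) = 2 · P(B_t ≥ b). Since B_t ~ N(0, t), P(B_t ≥ 4.74) = 1 − Φ(4.74/√t) = 1 − Φ(4.74/√6.47) = 1 − Φ(1.8635) ≈ 0.03120. Doubling: P(τ_{4.74} ≤ 6.47) ≈ 2 · 0.03120 = 0.06240 ≈ 0.0624.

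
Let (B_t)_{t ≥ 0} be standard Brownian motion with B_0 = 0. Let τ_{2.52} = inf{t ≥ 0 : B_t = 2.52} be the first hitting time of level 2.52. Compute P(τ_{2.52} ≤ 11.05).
P(τ_{2.52} ≤ 11.05) = 2(1 − Φ(2.52/√11.05)) = 2(1 − Φ(0.7581)) ≈ 0.4484

By the reflection principle for standard BM, P(τ_b ≤ t) = 2 · P(B_t ≥ b). Since B_t ~ N(0, t), P(B_t ≥ 2.52) = 1 − Φ(2.52/√t) = 1 − Φ(2.52/√11.05) = 1 − Φ(0.7581) ≈ 0.22420. Doubling: P(τ_{2.52} ≤ 11.05) ≈ 2 · 0.22420 = 0.44840 ≈ 0.4484.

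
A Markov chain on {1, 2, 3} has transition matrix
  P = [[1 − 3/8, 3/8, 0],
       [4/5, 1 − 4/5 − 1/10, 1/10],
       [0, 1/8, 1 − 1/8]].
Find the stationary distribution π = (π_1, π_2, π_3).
π = (32/59, 15/59, 12/59)

This is a birth-death chain on three states, which satisfies detailed balance: π_1 · P_{12} = π_2 · P_{21} and π_2 · P_{23} = π_3 · P_{32}.
From π_1 · 3/8 = π_2 · 4/5: π_2/π_1 = (3/8)/(4/5) = 15/32.
From π_2 · 1/10 = π_3 · 1/8: π_3/π_2 = (1/10)/(1/8) = 4/5.
Take π_1 proportional to 1; then unnormalized π = (1, 15/32, 3/8). Normalize by dividing by the sum 59/32:
  π = (32/59, 15/59, 12/59).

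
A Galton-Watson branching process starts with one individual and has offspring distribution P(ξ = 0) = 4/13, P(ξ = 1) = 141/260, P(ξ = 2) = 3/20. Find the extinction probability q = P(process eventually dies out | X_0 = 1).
q = 1

Mean offspring μ = 0·4/13 + 1·141/260 + 2·3/20 = 219/260 ≤ 1. For μ ≤ 1 with offspring not concentrated at 1, the Galton-Watson process goes extinct almost surely, so q = 1.
(Algebraic check: The pgf is f(s) = 4/13 + 141/260·s + 3/20·s². The extinction probability q is the smallest fixed point of f in [0, 1]. Setting s = f(s):
  3/20·s² + (141/260 − 1)·s + 4/13 = 0
  3/20·s² − (4/13 + 3/20)·s + 4/13 = 0
which factors as (s − 1)·(3/20·s − 4/13) = 0, giving roots s = 1 and s = (4/13)/(3/20) = 80/39. Since 80/39 ≥ 1, the smallest root in [0, 1] is s = 1.)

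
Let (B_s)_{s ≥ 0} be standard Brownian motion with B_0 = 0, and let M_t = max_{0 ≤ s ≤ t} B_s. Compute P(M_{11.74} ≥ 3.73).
P(M_{11.74} ≥ 3.73) = 2·P(B_{11.74} ≥ 3.73) = 2(1 − Φ(3.73/√11.74)) ≈ 0.2763

By the reflection principle for Brownian motion, P(M_t ≥ a) = 2 · P(B_t ≥ a) for a ≥ 0. Since B_t ~ N(0, t), P(B_t ≥ 3.73) = 1 − Φ(3.73/√t) = 1 − Φ(3.73/√11.74) = 1 − Φ(1.0886). So
  P(M_{11.74} ≥ 3.73) = 2(1 − Φ(1.0886)) ≈ 0.2763.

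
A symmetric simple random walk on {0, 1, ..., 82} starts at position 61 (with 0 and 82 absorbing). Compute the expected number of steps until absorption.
E[τ | X_0 = 61] = 1281

Let v_k = E[τ | X_0 = k]. Boundary: v_0 = v_82 = 0. Recurrence: v_k = 1 + (v_{k-1} + v_{k+1})/2 for 1 ≤ k ≤ 81. The particular solution to v_k − (v_{k-1} + v_{k+1})/2 = 1 is v_k = −k^2. Adding homogeneous solution A + B k and matching boundaries gives v_k = k (82 − k). Substituting k = 61: v_61 = 61 · 21 = 1281.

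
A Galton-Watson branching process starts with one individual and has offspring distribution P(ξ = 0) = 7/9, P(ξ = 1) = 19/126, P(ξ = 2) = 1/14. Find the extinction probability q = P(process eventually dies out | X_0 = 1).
q = 1

Mean offspring μ = 0·7/9 + 1·19/126 + 2·1/14 = 37/126 ≤ 1. For μ ≤ 1 with offspring not concentrated at 1, the Galton-Watson process goes extinct almost surely, so q = 1.
(Algebraic check: The pgf is f(s) = 7/9 + 19/126·s + 1/14·s². The extinction probability q is the smallest fixed point of f in [0, 1]. Setting s = f(s):
  1/14·s² + (19/126 − 1)·s + 7/9 = 0
  1/14·s² − (7/9 + 1/14)·s + 7/9 = 0
which factors as (s − 1)·(1/14·s − 7/9) = 0, giving roots s = 1 and s = (7/9)/(1/14) = 98/9. Since 98/9 ≥ 1, the smallest root in [0, 1] is s = 1.)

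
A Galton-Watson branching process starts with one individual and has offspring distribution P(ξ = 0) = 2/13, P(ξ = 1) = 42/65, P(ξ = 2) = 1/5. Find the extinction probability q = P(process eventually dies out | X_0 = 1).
q = 10/13

The pgf is f(s) = 2/13 + 42/65·s + 1/5·s². The extinction probability q is the smallest fixed point of f in [0, 1]. Setting s = f(s):
  1/5·s² + (42/65 − 1)·s + 2/13 = 0
  1/5·s² − (2/13 + 1/5)·s + 2/13 = 0
which factors as (s − 1)·(1/5·s − 2/13) = 0, giving roots s = 1 and s = (2/13)/(1/5) = 10/13.
Mean offspring μ = 42/65 + 2·1/5 = 68/65 > 1 (supercritical), so q < 1. The extinction probability is the smaller root: q = (2/13)/(1/5) = 10/13.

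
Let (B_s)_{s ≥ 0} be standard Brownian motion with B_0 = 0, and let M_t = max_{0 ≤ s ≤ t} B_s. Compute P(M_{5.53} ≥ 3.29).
P(M_{5.53} ≥ 3.29) = 2·P(B_{5.53} ≥ 3.29) = 2(1 − Φ(3.29/√5.53)) ≈ 0.1618

By the reflection principle for Brownian motion, P(M_t ≥ a) = 2 · P(B_t ≥ a) for a ≥ 0. Since B_t ~ N(0, t), P(B_t ≥ 3.29) = 1 − Φ(3.29/√t) = 1 − Φ(3.29/√5.53) = 1 − Φ(1.3991). So
  P(M_{5.53} ≥ 3.29) = 2(1 − Φ(1.3991)) ≈ 0.1618.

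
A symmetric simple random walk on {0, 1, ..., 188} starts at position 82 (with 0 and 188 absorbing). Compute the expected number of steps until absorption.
E[τ | X_0 = 82] = 8692

Let v_k = E[τ | X_0 = k]. Boundary: v_0 = v_188 = 0. Recurrence: v_k = 1 + (v_{k-1} + v_{k+1})/2 for 1 ≤ k ≤ 187. The particular solution to v_k − (v_{k-1} + v_{k+1})/2 = 1 is v_k = −k^2. Adding homogeneous solution A + B k and matching boundaries gives v_k = k (188 − k). Substituting k = 82: v_82 = 82 · 106 = 8692.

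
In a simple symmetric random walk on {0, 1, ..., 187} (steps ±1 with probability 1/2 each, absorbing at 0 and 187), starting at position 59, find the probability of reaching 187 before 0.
P(hit 187 before 0) = 59/187

Let u_k = P(hit 187 before 0 | start at k). Then u_0 = 0, u_187 = 1, and u_k = u_{k-1}/2 + u_{k+1}/2 for 1 ≤ k ≤ 186. This harmonic recurrence is solved by u_k = k/187, giving u_59 = 59/187.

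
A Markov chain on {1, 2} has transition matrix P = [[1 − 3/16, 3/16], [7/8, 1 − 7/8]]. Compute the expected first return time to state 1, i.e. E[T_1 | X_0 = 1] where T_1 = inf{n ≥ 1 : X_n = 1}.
E[T_1 | X_0 = 1] = 1/π_1 = 17/14

For an irreducible recurrent Markov chain with stationary distribution π, E[T_i | X_0 = i] = 1/π_i (Kac's formula). Here π_1 = (7/8)/(3/16 + 7/8) = (7/8)/(17/16) = 14/17, so E[T_1 | X_0 = 1] = 1/π_1 = (3/16 + 7/8)/(7/8) = (17/16)/(7/8) = 17/14.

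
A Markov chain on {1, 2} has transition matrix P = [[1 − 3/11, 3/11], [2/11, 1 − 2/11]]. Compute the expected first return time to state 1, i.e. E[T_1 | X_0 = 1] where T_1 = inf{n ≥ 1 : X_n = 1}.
E[T_1 | X_0 = 1] = 1/π_1 = 5/2

For an irreducible recurrent Markov chain with stationary distribution π, E[T_i | X_0 = i] = 1/π_i (Kac's formula). Here π_1 = (2/11)/(3/11 + 2/11) = (2/11)/(5/11) = 2/5, so E[T_1 | X_0 = 1] = 1/π_1 = (3/11 + 2/11)/(2/11) = (5/11)/(2/11) = 5/2.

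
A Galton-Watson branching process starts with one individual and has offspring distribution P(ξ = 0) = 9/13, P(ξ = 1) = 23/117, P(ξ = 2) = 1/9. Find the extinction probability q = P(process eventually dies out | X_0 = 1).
q = 1

Mean offspring μ = 0·9/13 + 1·23/117 + 2·1/9 = 49/117 ≤ 1. For μ ≤ 1 with offspring not concentrated at 1, the Galton-Watson process goes extinct almost surely, so q = 1.
(Algebraic check: The pgf is f(s) = 9/13 + 23/117·s + 1/9·s². The extinction probability q is the smallest fixed point of f in [0, 1]. Setting s = f(s):
  1/9·s² + (23/117 − 1)·s + 9/13 = 0
  1/9·s² − (9/13 + 1/9)·s + 9/13 = 0
which factors as (s − 1)·(1/9·s − 9/13) = 0, giving roots s = 1 and s = (9/13)/(1/9) = 81/13. Since 81/13 ≥ 1, the smallest root in [0, 1] is s = 1.)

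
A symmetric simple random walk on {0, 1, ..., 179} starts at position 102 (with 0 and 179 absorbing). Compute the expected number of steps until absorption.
E[τ | X_0 = 102] = 7854

Let v_k = E[τ | X_0 = k]. Boundary: v_0 = v_179 = 0. Recurrence: v_k = 1 + (v_{k-1} + v_{k+1})/2 for 1 ≤ k ≤ 178. The particular solution to v_k − (v_{k-1} + v_{k+1})/2 = 1 is v_k = −k^2. Adding homogeneous solution A + B k and matching boundaries gives v_k = k (179 − k). Substituting k = 102: v_102 = 102 · 77 = 7854.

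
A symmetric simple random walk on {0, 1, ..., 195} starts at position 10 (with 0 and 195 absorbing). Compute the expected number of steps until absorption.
E[τ | X_0 = 10] = 1850

Let v_k = E[τ | X_0 = k]. Boundary: v_0 = v_195 = 0. Recurrence: v_k = 1 + (v_{k-1} + v_{k+1})/2 for 1 ≤ k ≤ 194. The particular solution to v_k − (v_{k-1} + v_{k+1})/2 = 1 is v_k = −k^2. Adding homogeneous solution A + B k and matching boundaries gives v_k = k (195 − k). Substituting k = 10: v_10 = 10 · 185 = 1850.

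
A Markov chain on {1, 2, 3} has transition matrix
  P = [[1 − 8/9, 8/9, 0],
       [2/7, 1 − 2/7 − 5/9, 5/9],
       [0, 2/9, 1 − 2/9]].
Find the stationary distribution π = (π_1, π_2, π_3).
π = (9/107, 28/107, 70/107)

This is a birth-death chain on three states, which satisfies detailed balance: π_1 · P_{12} = π_2 · P_{21} and π_2 · P_{23} = π_3 · P_{32}.
From π_1 · 8/9 = π_2 · 2/7: π_2/π_1 = (8/9)/(2/7) = 28/9.
From π_2 · 5/9 = π_3 · 2/9: π_3/π_2 = (5/9)/(2/9) = 5/2.
Take π_1 proportional to 1; then unnormalized π = (1, 28/9, 70/9). Normalize by dividing by the sum 107/9:
  π = (9/107, 28/107, 70/107).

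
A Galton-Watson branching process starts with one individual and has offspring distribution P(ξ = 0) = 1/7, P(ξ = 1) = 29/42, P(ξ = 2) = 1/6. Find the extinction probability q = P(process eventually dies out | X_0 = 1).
q = 6/7

The pgf is f(s) = 1/7 + 29/42·s + 1/6·s². The extinction probability q is the smallest fixed point of f in [0, 1]. Setting s = f(s):
  1/6·s² + (29/42 − 1)·s + 1/7 = 0
  1/6·s² − (1/7 + 1/6)·s + 1/7 = 0
which factors as (s − 1)·(1/6·s − 1/7) = 0, giving roots s = 1 and s = (1/7)/(1/6) = 6/7.
Mean offspring μ = 29/42 + 2·1/6 = 43/42 > 1 (supercritical), so q < 1. The extinction probability is the smaller root: q = (1/7)/(1/6) = 6/7.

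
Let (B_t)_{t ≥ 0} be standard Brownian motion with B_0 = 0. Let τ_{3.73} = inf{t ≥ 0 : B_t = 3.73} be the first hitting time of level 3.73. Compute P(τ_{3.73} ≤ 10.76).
P(τ_{3.73} ≤ 10.76) = 2(1 − Φ(3.73/√10.76)) = 2(1 − Φ(1.1371)) ≈ 0.2555

By the reflection principle for standard BM, P(τ_b ≤ t) = 2 · P(B_t ≥ b). Since B_t ~ N(0, t), P(B_t ≥ 3.73) = 1 − Φ(3.73/√t) = 1 − Φ(3.73/√10.76) = 1 − Φ(1.1371) ≈ 0.12775. Doubling: P(τ_{3.73} ≤ 10.76) ≈ 2 · 0.12775 = 0.25550 ≈ 0.2555.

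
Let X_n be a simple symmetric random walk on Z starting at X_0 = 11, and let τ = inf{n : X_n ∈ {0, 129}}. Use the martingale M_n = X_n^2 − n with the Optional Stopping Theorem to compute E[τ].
E[τ] = 1298

M_n = X_n^2 − n is a martingale (since E[X_{n+1}^2 | F_n] = X_n^2 + 1). By OST (τ has finite mean in a bounded region), E[M_τ] = E[M_0] = X_0^2 − 0 = 11^2 = 121. Also E[M_τ] = E[X_τ^2] − E[τ]. The walk exits at 0 or 129, with P(hit 129 first) = 11/129, so E[X_τ^2] = 129^2 · 11/129 + 0 = 1419. Thus E[τ] = E[X_τ^2] − E[M_τ] = 1419 − 121 = 1298 = 11(129 − 11) = 1298.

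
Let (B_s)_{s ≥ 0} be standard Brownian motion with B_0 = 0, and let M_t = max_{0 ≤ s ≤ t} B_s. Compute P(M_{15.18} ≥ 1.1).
P(M_{15.18} ≥ 1.1) = 2·P(B_{15.18} ≥ 1.1) = 2(1 − Φ(1.1/√15.18)) ≈ 0.7777

By the reflection principle for Brownian motion, P(M_t ≥ a) = 2 · P(B_t ≥ a) for a ≥ 0. Since B_t ~ N(0, t), P(B_t ≥ 1.1) = 1 − Φ(1.1/√t) = 1 − Φ(1.1/√15.18) = 1 − Φ(0.2823). So
  P(M_{15.18} ≥ 1.1) = 2(1 − Φ(0.2823)) ≈ 0.7777.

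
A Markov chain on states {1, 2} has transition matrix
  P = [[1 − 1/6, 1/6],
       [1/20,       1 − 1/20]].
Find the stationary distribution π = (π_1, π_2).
π_1 = 3/13, π_2 = 10/13

Solve πP = π with π_1 + π_2 = 1. From πP = π: π_1 · (1 − 1/6) + π_2 · 1/20 = π_1 ⇒ π_2 · 1/20 = π_1 · 1/6 ⇒ π_2/π_1 = (1/6)/(1/20) = 10/3. Together with π_1 + π_2 = 1:
  π_1 = (1/20)/(1/6 + 1/20) = (1/20)/(13/60) = 3/13,
  π_2 = (1/6)/(1/6 + 1/20) = (1/6)/(13/60) = 10/13.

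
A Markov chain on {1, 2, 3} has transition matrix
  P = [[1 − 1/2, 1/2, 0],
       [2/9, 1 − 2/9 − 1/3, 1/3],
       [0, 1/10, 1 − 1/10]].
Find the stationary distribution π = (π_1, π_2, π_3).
π = (4/43, 9/43, 30/43)

This is a birth-death chain on three states, which satisfies detailed balance: π_1 · P_{12} = π_2 · P_{21} and π_2 · P_{23} = π_3 · P_{32}.
From π_1 · 1/2 = π_2 · 2/9: π_2/π_1 = (1/2)/(2/9) = 9/4.
From π_2 · 1/3 = π_3 · 1/10: π_3/π_2 = (1/3)/(1/10) = 10/3.
Take π_1 proportional to 1; then unnormalized π = (1, 9/4, 15/2). Normalize by dividing by the sum 43/4:
  π = (4/43, 9/43, 30/43).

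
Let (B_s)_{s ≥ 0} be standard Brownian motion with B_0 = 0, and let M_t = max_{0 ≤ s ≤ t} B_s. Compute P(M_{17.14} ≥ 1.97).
P(M_{17.14} ≥ 1.97) = 2·P(B_{17.14} ≥ 1.97) = 2(1 − Φ(1.97/√17.14)) ≈ 0.6342

By the reflection principle for Brownian motion, P(M_t ≥ a) = 2 · P(B_t ≥ a) for a ≥ 0. Since B_t ~ N(0, t), P(B_t ≥ 1.97) = 1 − Φ(1.97/√t) = 1 − Φ(1.97/√17.14) = 1 − Φ(0.4758). So
  P(M_{17.14} ≥ 1.97) = 2(1 − Φ(0.4758)) ≈ 0.6342.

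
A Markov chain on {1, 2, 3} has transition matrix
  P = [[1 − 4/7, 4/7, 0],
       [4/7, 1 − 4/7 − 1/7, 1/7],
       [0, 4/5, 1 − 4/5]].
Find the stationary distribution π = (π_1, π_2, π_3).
π = (28/61, 28/61, 5/61)

This is a birth-death chain on three states, which satisfies detailed balance: π_1 · P_{12} = π_2 · P_{21} and π_2 · P_{23} = π_3 · P_{32}.
From π_1 · 4/7 = π_2 · 4/7: π_2/π_1 = (4/7)/(4/7) = 1.
From π_2 · 1/7 = π_3 · 4/5: π_3/π_2 = (1/7)/(4/5) = 5/28.
Take π_1 proportional to 1; then unnormalized π = (1, 1, 5/28). Normalize by dividing by the sum 61/28:
  π = (28/61, 28/61, 5/61).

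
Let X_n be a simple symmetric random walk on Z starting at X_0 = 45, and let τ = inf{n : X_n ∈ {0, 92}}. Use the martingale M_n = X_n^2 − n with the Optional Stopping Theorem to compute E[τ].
E[τ] = 2115

M_n = X_n^2 − n is a martingale (since E[X_{n+1}^2 | F_n] = X_n^2 + 1). By OST (τ has finite mean in a bounded region), E[M_τ] = E[M_0] = X_0^2 − 0 = 45^2 = 2025. Also E[M_τ] = E[X_τ^2] − E[τ]. The walk exits at 0 or 92, with P(hit 92 first) = 45/92, so E[X_τ^2] = 92^2 · 45/92 + 0 = 4140. Thus E[τ] = E[X_τ^2] − E[M_τ] = 4140 − 2025 = 2115 = 45(92 − 45) = 2115.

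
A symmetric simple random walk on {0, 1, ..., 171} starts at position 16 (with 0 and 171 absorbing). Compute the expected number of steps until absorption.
E[τ | X_0 = 16] = 2480

Let v_k = E[τ | X_0 = k]. Boundary: v_0 = v_171 = 0. Recurrence: v_k = 1 + (v_{k-1} + v_{k+1})/2 for 1 ≤ k ≤ 170. The particular solution to v_k − (v_{k-1} + v_{k+1})/2 = 1 is v_k = −k^2. Adding homogeneous solution A + B k and matching boundaries gives v_k = k (171 − k). Substituting k = 16: v_16 = 16 · 155 = 2480.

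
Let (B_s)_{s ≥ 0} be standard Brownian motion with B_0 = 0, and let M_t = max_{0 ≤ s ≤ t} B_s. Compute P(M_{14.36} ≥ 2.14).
P(M_{14.36} ≥ 2.14) = 2·P(B_{14.36} ≥ 2.14) = 2(1 − Φ(2.14/√14.36)) ≈ 0.5723

By the reflection principle for Brownian motion, P(M_t ≥ a) = 2 · P(B_t ≥ a) for a ≥ 0. Since B_t ~ N(0, t), P(B_t ≥ 2.14) = 1 − Φ(2.14/√t) = 1 − Φ(2.14/√14.36) = 1 − Φ(0.5647). So
  P(M_{14.36} ≥ 2.14) = 2(1 − Φ(0.5647)) ≈ 0.5723.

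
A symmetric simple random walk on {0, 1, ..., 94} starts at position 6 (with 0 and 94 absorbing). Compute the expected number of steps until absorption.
E[τ | X_0 = 6] = 528

Let v_k = E[τ | X_0 = k]. Boundary: v_0 = v_94 = 0. Recurrence: v_k = 1 + (v_{k-1} + v_{k+1})/2 for 1 ≤ k ≤ 93. The particular solution to v_k − (v_{k-1} + v_{k+1})/2 = 1 is v_k = −k^2. Adding homogeneous solution A + B k and matching boundaries gives v_k = k (94 − k). Substituting k = 6: v_6 = 6 · 88 = 528.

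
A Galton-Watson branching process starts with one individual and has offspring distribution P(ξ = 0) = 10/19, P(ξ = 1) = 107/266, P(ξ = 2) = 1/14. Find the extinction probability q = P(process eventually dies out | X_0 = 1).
q = 1

Mean offspring μ = 0·10/19 + 1·107/266 + 2·1/14 = 145/266 ≤ 1. For μ ≤ 1 with offspring not concentrated at 1, the Galton-Watson process goes extinct almost surely, so q = 1.
(Algebraic check: The pgf is f(s) = 10/19 + 107/266·s + 1/14·s². The extinction probability q is the smallest fixed point of f in [0, 1]. Setting s = f(s):
  1/14·s² + (107/266 − 1)·s + 10/19 = 0
  1/14·s² − (10/19 + 1/14)·s + 10/19 = 0
which factors as (s − 1)·(1/14·s − 10/19) = 0, giving roots s = 1 and s = (10/19)/(1/14) = 140/19. Since 140/19 ≥ 1, the smallest root in [0, 1] is s = 1.)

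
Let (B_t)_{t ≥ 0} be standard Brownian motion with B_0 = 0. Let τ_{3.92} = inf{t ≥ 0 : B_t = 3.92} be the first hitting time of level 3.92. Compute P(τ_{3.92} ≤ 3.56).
P(τ_{3.92} ≤ 3.56) = 2(1 − Φ(3.92/√3.56)) = 2(1 − Φ(2.0776)) ≈ 0.0377

By the reflection principle for standard BM, P(τ_b ≤ t) = 2 · P(B_t ≥ b). Since B_t ~ N(0, t), P(B_t ≥ 3.92) = 1 − Φ(3.92/√t) = 1 − Φ(3.92/√3.56) = 1 − Φ(2.0776) ≈ 0.01887. Doubling: P(τ_{3.92} ≤ 3.56) ≈ 2 · 0.01887 = 0.03774 ≈ 0.0377.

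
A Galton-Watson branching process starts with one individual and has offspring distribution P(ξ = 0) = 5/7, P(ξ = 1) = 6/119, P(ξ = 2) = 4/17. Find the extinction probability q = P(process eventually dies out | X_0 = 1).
q = 1

Mean offspring μ = 0·5/7 + 1·6/119 + 2·4/17 = 62/119 ≤ 1. For μ ≤ 1 with offspring not concentrated at 1, the Galton-Watson process goes extinct almost surely, so q = 1.
(Algebraic check: The pgf is f(s) = 5/7 + 6/119·s + 4/17·s². The extinction probability q is the smallest fixed point of f in [0, 1]. Setting s = f(s):
  4/17·s² + (6/119 − 1)·s + 5/7 = 0
  4/17·s² − (5/7 + 4/17)·s + 5/7 = 0
which factors as (s − 1)·(4/17·s − 5/7) = 0, giving roots s = 1 and s = (5/7)/(4/17) = 85/28. Since 85/28 ≥ 1, the smallest root in [0, 1] is s = 1.)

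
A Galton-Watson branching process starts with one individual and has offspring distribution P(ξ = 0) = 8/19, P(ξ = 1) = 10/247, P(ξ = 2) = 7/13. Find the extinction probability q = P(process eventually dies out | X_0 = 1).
q = 104/133

The pgf is f(s) = 8/19 + 10/247·s + 7/13·s². The extinction probability q is the smallest fixed point of f in [0, 1]. Setting s = f(s):
  7/13·s² + (10/247 − 1)·s + 8/19 = 0
  7/13·s² − (8/19 + 7/13)·s + 8/19 = 0
which factors as (s − 1)·(7/13·s − 8/19) = 0, giving roots s = 1 and s = (8/19)/(7/13) = 104/133.
Mean offspring μ = 10/247 + 2·7/13 = 276/247 > 1 (supercritical), so q < 1. The extinction probability is the smaller root: q = (8/19)/(7/13) = 104/133.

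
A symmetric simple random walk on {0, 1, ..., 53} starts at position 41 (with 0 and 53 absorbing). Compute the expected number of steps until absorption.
E[τ | X_0 = 41] = 492

Let v_k = E[τ | X_0 = k]. Boundary: v_0 = v_53 = 0. Recurrence: v_k = 1 + (v_{k-1} + v_{k+1})/2 for 1 ≤ k ≤ 52. The particular solution to v_k − (v_{k-1} + v_{k+1})/2 = 1 is v_k = −k^2. Adding homogeneous solution A + B k and matching boundaries gives v_k = k (53 − k). Substituting k = 41: v_41 = 41 · 12 = 492.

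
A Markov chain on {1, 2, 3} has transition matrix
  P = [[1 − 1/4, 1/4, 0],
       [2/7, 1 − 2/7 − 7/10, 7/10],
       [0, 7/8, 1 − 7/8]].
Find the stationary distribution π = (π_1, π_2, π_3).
π = (40/103, 35/103, 28/103)

This is a birth-death chain on three states, which satisfies detailed balance: π_1 · P_{12} = π_2 · P_{21} and π_2 · P_{23} = π_3 · P_{32}.
From π_1 · 1/4 = π_2 · 2/7: π_2/π_1 = (1/4)/(2/7) = 7/8.
From π_2 · 7/10 = π_3 · 7/8: π_3/π_2 = (7/10)/(7/8) = 4/5.
Take π_1 proportional to 1; then unnormalized π = (1, 7/8, 7/10). Normalize by dividing by the sum 103/40:
  π = (40/103, 35/103, 28/103).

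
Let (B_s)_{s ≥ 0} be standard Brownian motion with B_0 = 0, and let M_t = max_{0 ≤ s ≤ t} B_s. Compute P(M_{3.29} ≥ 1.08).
P(M_{3.29} ≥ 1.08) = 2·P(B_{3.29} ≥ 1.08) = 2(1 − Φ(1.08/√3.29)) ≈ 0.5516

By the reflection principle for Brownian motion, P(M_t ≥ a) = 2 · P(B_t ≥ a) for a ≥ 0. Since B_t ~ N(0, t), P(B_t ≥ 1.08) = 1 − Φ(1.08/√t) = 1 − Φ(1.08/√3.29) = 1 − Φ(0.5954). So
  P(M_{3.29} ≥ 1.08) = 2(1 − Φ(0.5954)) ≈ 0.5516.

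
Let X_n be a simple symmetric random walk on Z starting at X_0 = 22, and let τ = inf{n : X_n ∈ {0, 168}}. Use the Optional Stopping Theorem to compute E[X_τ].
E[X_τ] = 22

X_n is a martingale and τ is a bounded-mean stopping time (indeed τ is finite a.s. with bounded expectation since the walk is in a bounded region). By the OST, E[X_τ] = E[X_0] = 22. Equivalently: E[X_τ] = 168 · P(hit 168 first) + 0 · P(hit 0 first) = 168 · (22/168) = 22.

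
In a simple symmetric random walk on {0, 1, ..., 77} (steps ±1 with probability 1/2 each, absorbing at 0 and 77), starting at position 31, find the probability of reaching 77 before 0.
P(hit 77 before 0) = 31/77

Let u_k = P(hit 77 before 0 | start at k). Then u_0 = 0, u_77 = 1, and u_k = u_{k-1}/2 + u_{k+1}/2 for 1 ≤ k ≤ 76. This harmonic recurrence is solved by u_k = k/77, giving u_31 = 31/77.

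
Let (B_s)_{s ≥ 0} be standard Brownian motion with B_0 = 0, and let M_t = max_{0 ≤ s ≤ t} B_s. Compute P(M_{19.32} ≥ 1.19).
P(M_{19.32} ≥ 1.19) = 2·P(B_{19.32} ≥ 1.19) = 2(1 − Φ(1.19/√19.32)) ≈ 0.7866

By the reflection principle for Brownian motion, P(M_t ≥ a) = 2 · P(B_t ≥ a) for a ≥ 0. Since B_t ~ N(0, t), P(B_t ≥ 1.19) = 1 − Φ(1.19/√t) = 1 − Φ(1.19/√19.32) = 1 − Φ(0.2707). So
  P(M_{19.32} ≥ 1.19) = 2(1 − Φ(0.2707)) ≈ 0.7866.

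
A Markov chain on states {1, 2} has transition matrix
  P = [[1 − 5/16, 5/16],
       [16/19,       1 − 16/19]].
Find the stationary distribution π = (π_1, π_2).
π_1 = 256/351, π_2 = 95/351

Solve πP = π with π_1 + π_2 = 1. From πP = π: π_1 · (1 − 5/16) + π_2 · 16/19 = π_1 ⇒ π_2 · 16/19 = π_1 · 5/16 ⇒ π_2/π_1 = (5/16)/(16/19) = 95/256. Together with π_1 + π_2 = 1:
  π_1 = (16/19)/(5/16 + 16/19) = (16/19)/(351/304) = 256/351,
  π_2 = (5/16)/(5/16 + 16/19) = (5/16)/(351/304) = 95/351.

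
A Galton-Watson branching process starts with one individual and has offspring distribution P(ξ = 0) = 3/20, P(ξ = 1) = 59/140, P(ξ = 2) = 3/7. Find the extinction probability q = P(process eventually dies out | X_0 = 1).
q = 7/20

The pgf is f(s) = 3/20 + 59/140·s + 3/7·s². The extinction probability q is the smallest fixed point of f in [0, 1]. Setting s = f(s):
  3/7·s² + (59/140 − 1)·s + 3/20 = 0
  3/7·s² − (3/20 + 3/7)·s + 3/20 = 0
which factors as (s − 1)·(3/7·s − 3/20) = 0, giving roots s = 1 and s = (3/20)/(3/7) = 7/20.
Mean offspring μ = 59/140 + 2·3/7 = 179/140 > 1 (supercritical), so q < 1. The extinction probability is the smaller root: q = (3/20)/(3/7) = 7/20.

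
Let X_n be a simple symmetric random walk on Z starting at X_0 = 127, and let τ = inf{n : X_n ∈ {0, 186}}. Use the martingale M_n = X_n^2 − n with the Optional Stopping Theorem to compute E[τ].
E[τ] = 7493

M_n = X_n^2 − n is a martingale (since E[X_{n+1}^2 | F_n] = X_n^2 + 1). By OST (τ has finite mean in a bounded region), E[M_τ] = E[M_0] = X_0^2 − 0 = 127^2 = 16129. Also E[M_τ] = E[X_τ^2] − E[τ]. The walk exits at 0 or 186, with P(hit 186 first) = 127/186, so E[X_τ^2] = 186^2 · 127/186 + 0 = 23622. Thus E[τ] = E[X_τ^2] − E[M_τ] = 23622 − 16129 = 7493 = 127(186 − 127) = 7493.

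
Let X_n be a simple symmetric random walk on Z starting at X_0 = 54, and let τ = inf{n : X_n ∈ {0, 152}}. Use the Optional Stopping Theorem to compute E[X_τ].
E[X_τ] = 54

X_n is a martingale and τ is a bounded-mean stopping time (indeed τ is finite a.s. with bounded expectation since the walk is in a bounded region). By the OST, E[X_τ] = E[X_0] = 54. Equivalently: E[X_τ] = 152 · P(hit 152 first) + 0 · P(hit 0 first) = 152 · (54/152) = 54.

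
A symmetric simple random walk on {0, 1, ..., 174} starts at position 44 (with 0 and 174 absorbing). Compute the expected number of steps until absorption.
E[τ | X_0 = 44] = 5720

Let v_k = E[τ | X_0 = k]. Boundary: v_0 = v_174 = 0. Recurrence: v_k = 1 + (v_{k-1} + v_{k+1})/2 for 1 ≤ k ≤ 173. The particular solution to v_k − (v_{k-1} + v_{k+1})/2 = 1 is v_k = −k^2. Adding homogeneous solution A + B k and matching boundaries gives v_k = k (174 − k). Substituting k = 44: v_44 = 44 · 130 = 5720.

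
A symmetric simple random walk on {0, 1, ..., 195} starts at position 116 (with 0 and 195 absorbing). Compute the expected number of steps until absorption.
E[τ | X_0 = 116] = 9164

Let v_k = E[τ | X_0 = k]. Boundary: v_0 = v_195 = 0. Recurrence: v_k = 1 + (v_{k-1} + v_{k+1})/2 for 1 ≤ k ≤ 194. The particular solution to v_k − (v_{k-1} + v_{k+1})/2 = 1 is v_k = −k^2. Adding homogeneous solution A + B k and matching boundaries gives v_k = k (195 − k). Substituting k = 116: v_116 = 116 · 79 = 9164.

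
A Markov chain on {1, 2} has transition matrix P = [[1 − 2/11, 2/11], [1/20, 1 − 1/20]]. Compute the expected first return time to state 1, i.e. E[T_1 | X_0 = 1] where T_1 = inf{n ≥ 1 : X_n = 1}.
E[T_1 | X_0 = 1] = 1/π_1 = 51/11

For an irreducible recurrent Markov chain with stationary distribution π, E[T_i | X_0 = i] = 1/π_i (Kac's formula). Here π_1 = (1/20)/(2/11 + 1/20) = (1/20)/(51/220) = 11/51, so E[T_1 | X_0 = 1] = 1/π_1 = (2/11 + 1/20)/(1/20) = (51/220)/(1/20) = 51/11.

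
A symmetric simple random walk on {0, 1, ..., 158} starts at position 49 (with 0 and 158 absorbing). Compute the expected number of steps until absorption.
E[τ | X_0 = 49] = 5341

Let v_k = E[τ | X_0 = k]. Boundary: v_0 = v_158 = 0. Recurrence: v_k = 1 + (v_{k-1} + v_{k+1})/2 for 1 ≤ k ≤ 157. The particular solution to v_k − (v_{k-1} + v_{k+1})/2 = 1 is v_k = −k^2. Adding homogeneous solution A + B k and matching boundaries gives v_k = k (158 − k). Substituting k = 49: v_49 = 49 · 109 = 5341.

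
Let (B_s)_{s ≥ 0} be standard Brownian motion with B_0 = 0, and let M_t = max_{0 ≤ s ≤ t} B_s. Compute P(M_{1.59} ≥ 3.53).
P(M_{1.59} ≥ 3.53) = 2·P(B_{1.59} ≥ 3.53) = 2(1 − Φ(3.53/√1.59)) ≈ 0.0051

By the reflection principle for Brownian motion, P(M_t ≥ a) = 2 · P(B_t ≥ a) for a ≥ 0. Since B_t ~ N(0, t), P(B_t ≥ 3.53) = 1 − Φ(3.53/√t) = 1 − Φ(3.53/√1.59) = 1 − Φ(2.7995). So
  P(M_{1.59} ≥ 3.53) = 2(1 − Φ(2.7995)) ≈ 0.0051.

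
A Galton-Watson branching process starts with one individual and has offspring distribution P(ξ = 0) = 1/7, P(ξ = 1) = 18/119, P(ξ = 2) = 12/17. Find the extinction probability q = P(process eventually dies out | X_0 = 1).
q = 17/84

The pgf is f(s) = 1/7 + 18/119·s + 12/17·s². The extinction probability q is the smallest fixed point of f in [0, 1]. Setting s = f(s):
  12/17·s² + (18/119 − 1)·s + 1/7 = 0
  12/17·s² − (1/7 + 12/17)·s + 1/7 = 0
which factors as (s − 1)·(12/17·s − 1/7) = 0, giving roots s = 1 and s = (1/7)/(12/17) = 17/84.
Mean offspring μ = 18/119 + 2·12/17 = 186/119 > 1 (supercritical), so q < 1. The extinction probability is the smaller root: q = (1/7)/(12/17) = 17/84.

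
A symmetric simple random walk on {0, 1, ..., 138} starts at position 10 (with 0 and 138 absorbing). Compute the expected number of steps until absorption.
E[τ | X_0 = 10] = 1280

Let v_k = E[τ | X_0 = k]. Boundary: v_0 = v_138 = 0. Recurrence: v_k = 1 + (v_{k-1} + v_{k+1})/2 for 1 ≤ k ≤ 137. The particular solution to v_k − (v_{k-1} + v_{k+1})/2 = 1 is v_k = −k^2. Adding homogeneous solution A + B k and matching boundaries gives v_k = k (138 − k). Substituting k = 10: v_10 = 10 · 128 = 1280.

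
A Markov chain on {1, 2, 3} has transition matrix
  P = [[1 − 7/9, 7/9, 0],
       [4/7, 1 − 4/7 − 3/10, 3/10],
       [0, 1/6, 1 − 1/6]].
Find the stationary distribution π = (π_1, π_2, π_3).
π = (90/433, 245/866, 441/866)

This is a birth-death chain on three states, which satisfies detailed balance: π_1 · P_{12} = π_2 · P_{21} and π_2 · P_{23} = π_3 · P_{32}.
From π_1 · 7/9 = π_2 · 4/7: π_2/π_1 = (7/9)/(4/7) = 49/36.
From π_2 · 3/10 = π_3 · 1/6: π_3/π_2 = (3/10)/(1/6) = 9/5.
Take π_1 proportional to 1; then unnormalized π = (1, 49/36, 49/20). Normalize by dividing by the sum 433/90:
  π = (90/433, 245/866, 441/866).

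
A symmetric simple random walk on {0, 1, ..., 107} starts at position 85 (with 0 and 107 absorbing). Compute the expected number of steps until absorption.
E[τ | X_0 = 85] = 1870

Let v_k = E[τ | X_0 = k]. Boundary: v_0 = v_107 = 0. Recurrence: v_k = 1 + (v_{k-1} + v_{k+1})/2 for 1 ≤ k ≤ 106. The particular solution to v_k − (v_{k-1} + v_{k+1})/2 = 1 is v_k = −k^2. Adding homogeneous solution A + B k and matching boundaries gives v_k = k (107 − k). Substituting k = 85: v_85 = 85 · 22 = 1870.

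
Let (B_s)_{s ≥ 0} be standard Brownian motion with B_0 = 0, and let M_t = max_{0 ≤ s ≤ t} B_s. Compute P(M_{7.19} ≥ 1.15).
P(M_{7.19} ≥ 1.15) = 2·P(B_{7.19} ≥ 1.15) = 2(1 − Φ(1.15/√7.19)) ≈ 0.6680

By the reflection principle for Brownian motion, P(M_t ≥ a) = 2 · P(B_t ≥ a) for a ≥ 0. Since B_t ~ N(0, t), P(B_t ≥ 1.15) = 1 − Φ(1.15/√t) = 1 − Φ(1.15/√7.19) = 1 − Φ(0.4289). So
  P(M_{7.19} ≥ 1.15) = 2(1 − Φ(0.4289)) ≈ 0.6680.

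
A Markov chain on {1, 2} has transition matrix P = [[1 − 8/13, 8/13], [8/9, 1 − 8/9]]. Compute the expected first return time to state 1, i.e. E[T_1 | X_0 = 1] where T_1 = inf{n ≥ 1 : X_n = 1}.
E[T_1 | X_0 = 1] = 1/π_1 = 22/13

For an irreducible recurrent Markov chain with stationary distribution π, E[T_i | X_0 = i] = 1/π_i (Kac's formula). Here π_1 = (8/9)/(8/13 + 8/9) = (8/9)/(176/117) = 13/22, so E[T_1 | X_0 = 1] = 1/π_1 = (8/13 + 8/9)/(8/9) = (176/117)/(8/9) = 22/13.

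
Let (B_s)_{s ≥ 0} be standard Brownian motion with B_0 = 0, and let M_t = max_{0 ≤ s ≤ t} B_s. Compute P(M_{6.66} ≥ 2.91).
P(M_{6.66} ≥ 2.91) = 2·P(B_{6.66} ≥ 2.91) = 2(1 − Φ(2.91/√6.66)) ≈ 0.2595

By the reflection principle for Brownian motion, P(M_t ≥ a) = 2 · P(B_t ≥ a) for a ≥ 0. Since B_t ~ N(0, t), P(B_t ≥ 2.91) = 1 − Φ(2.91/√t) = 1 − Φ(2.91/√6.66) = 1 − Φ(1.1276). So
  P(M_{6.66} ≥ 2.91) = 2(1 − Φ(1.1276)) ≈ 0.2595.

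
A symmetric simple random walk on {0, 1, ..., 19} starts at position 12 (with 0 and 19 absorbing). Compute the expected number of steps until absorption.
E[τ | X_0 = 12] = 84

Let v_k = E[τ | X_0 = k]. Boundary: v_0 = v_19 = 0. Recurrence: v_k = 1 + (v_{k-1} + v_{k+1})/2 for 1 ≤ k ≤ 18. The particular solution to v_k − (v_{k-1} + v_{k+1})/2 = 1 is v_k = −k^2. Adding homogeneous solution A + B k and matching boundaries gives v_k = k (19 − k). Substituting k = 12: v_12 = 12 · 7 = 84.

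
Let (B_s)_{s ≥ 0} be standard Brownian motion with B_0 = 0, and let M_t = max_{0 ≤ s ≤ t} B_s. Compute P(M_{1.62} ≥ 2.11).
P(M_{1.62} ≥ 2.11) = 2·P(B_{1.62} ≥ 2.11) = 2(1 − Φ(2.11/√1.62)) ≈ 0.0974

By the reflection principle for Brownian motion, P(M_t ≥ a) = 2 · P(B_t ≥ a) for a ≥ 0. Since B_t ~ N(0, t), P(B_t ≥ 2.11) = 1 − Φ(2.11/√t) = 1 − Φ(2.11/√1.62) = 1 − Φ(1.6578). So
  P(M_{1.62} ≥ 2.11) = 2(1 − Φ(1.6578)) ≈ 0.0974.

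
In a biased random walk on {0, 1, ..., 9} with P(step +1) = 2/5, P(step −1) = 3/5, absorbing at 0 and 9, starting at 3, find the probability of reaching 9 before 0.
P(hit 9 before 0) = (1 − (3/2)^3) / (1 − (3/2)^9) = 64/1009

Let u_k denote P(reach 9 before 0 | start at k). Boundary: u_0 = 0, u_9 = 1. Recurrence: u_k = 2/5·u_{k+1} + 3/5·u_{k-1} for 1 ≤ k ≤ 8. Try u_k = A + B·r^k with r = q/p = (3/5)/(2/5) = 3/2. Substitution satisfies the recurrence; boundary conditions give:
  u_k = (1 − r^k) / (1 − r^N) = (1 − (3/2)^3) / (1 − (3/2)^9) = 64/1009.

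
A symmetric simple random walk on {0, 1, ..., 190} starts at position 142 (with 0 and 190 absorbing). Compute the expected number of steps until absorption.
E[τ | X_0 = 142] = 6816

Let v_k = E[τ | X_0 = k]. Boundary: v_0 = v_190 = 0. Recurrence: v_k = 1 + (v_{k-1} + v_{k+1})/2 for 1 ≤ k ≤ 189. The particular solution to v_k − (v_{k-1} + v_{k+1})/2 = 1 is v_k = −k^2. Adding homogeneous solution A + B k and matching boundaries gives v_k = k (190 − k). Substituting k = 142: v_142 = 142 · 48 = 6816.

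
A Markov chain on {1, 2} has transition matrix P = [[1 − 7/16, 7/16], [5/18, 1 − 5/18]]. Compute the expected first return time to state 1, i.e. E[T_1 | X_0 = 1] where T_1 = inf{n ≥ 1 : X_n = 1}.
E[T_1 | X_0 = 1] = 1/π_1 = 103/40

For an irreducible recurrent Markov chain with stationary distribution π, E[T_i | X_0 = i] = 1/π_i (Kac's formula). Here π_1 = (5/18)/(7/16 + 5/18) = (5/18)/(103/144) = 40/103, so E[T_1 | X_0 = 1] = 1/π_1 = (7/16 + 5/18)/(5/18) = (103/144)/(5/18) = 103/40.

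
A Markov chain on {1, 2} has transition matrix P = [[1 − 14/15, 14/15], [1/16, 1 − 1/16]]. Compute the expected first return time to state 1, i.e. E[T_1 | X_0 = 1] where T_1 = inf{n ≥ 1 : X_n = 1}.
E[T_1 | X_0 = 1] = 1/π_1 = 239/15

For an irreducible recurrent Markov chain with stationary distribution π, E[T_i | X_0 = i] = 1/π_i (Kac's formula). Here π_1 = (1/16)/(14/15 + 1/16) = (1/16)/(239/240) = 15/239, so E[T_1 | X_0 = 1] = 1/π_1 = (14/15 + 1/16)/(1/16) = (239/240)/(1/16) = 239/15.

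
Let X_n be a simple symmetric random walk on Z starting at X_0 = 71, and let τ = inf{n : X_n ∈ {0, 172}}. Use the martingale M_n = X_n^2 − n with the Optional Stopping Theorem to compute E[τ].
E[τ] = 7171

M_n = X_n^2 − n is a martingale (since E[X_{n+1}^2 | F_n] = X_n^2 + 1). By OST (τ has finite mean in a bounded region), E[M_τ] = E[M_0] = X_0^2 − 0 = 71^2 = 5041. Also E[M_τ] = E[X_τ^2] − E[τ]. The walk exits at 0 or 172, with P(hit 172 first) = 71/172, so E[X_τ^2] = 172^2 · 71/172 + 0 = 12212. Thus E[τ] = E[X_τ^2] − E[M_τ] = 12212 − 5041 = 7171 = 71(172 − 71) = 7171.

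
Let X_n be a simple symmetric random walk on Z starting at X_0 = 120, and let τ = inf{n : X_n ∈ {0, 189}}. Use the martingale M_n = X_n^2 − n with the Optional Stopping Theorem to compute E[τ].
E[τ] = 8280

M_n = X_n^2 − n is a martingale (since E[X_{n+1}^2 | F_n] = X_n^2 + 1). By OST (τ has finite mean in a bounded region), E[M_τ] = E[M_0] = X_0^2 − 0 = 120^2 = 14400. Also E[M_τ] = E[X_τ^2] − E[τ]. The walk exits at 0 or 189, with P(hit 189 first) = 120/189, so E[X_τ^2] = 189^2 · 120/189 + 0 = 22680. Thus E[τ] = E[X_τ^2] − E[M_τ] = 22680 − 14400 = 8280 = 120(189 − 120) = 8280.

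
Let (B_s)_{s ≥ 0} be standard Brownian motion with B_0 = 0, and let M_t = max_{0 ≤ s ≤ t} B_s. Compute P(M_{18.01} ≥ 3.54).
P(M_{18.01} ≥ 3.54) = 2·P(B_{18.01} ≥ 3.54) = 2(1 − Φ(3.54/√18.01)) ≈ 0.4042

By the reflection principle for Brownian motion, P(M_t ≥ a) = 2 · P(B_t ≥ a) for a ≥ 0. Since B_t ~ N(0, t), P(B_t ≥ 3.54) = 1 − Φ(3.54/√t) = 1 − Φ(3.54/√18.01) = 1 − Φ(0.8342). So
  P(M_{18.01} ≥ 3.54) = 2(1 − Φ(0.8342)) ≈ 0.4042.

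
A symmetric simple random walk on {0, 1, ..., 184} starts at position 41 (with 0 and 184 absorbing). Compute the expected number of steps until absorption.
E[τ | X_0 = 41] = 5863

Let v_k = E[τ | X_0 = k]. Boundary: v_0 = v_184 = 0. Recurrence: v_k = 1 + (v_{k-1} + v_{k+1})/2 for 1 ≤ k ≤ 183. The particular solution to v_k − (v_{k-1} + v_{k+1})/2 = 1 is v_k = −k^2. Adding homogeneous solution A + B k and matching boundaries gives v_k = k (184 − k). Substituting k = 41: v_41 = 41 · 143 = 5863.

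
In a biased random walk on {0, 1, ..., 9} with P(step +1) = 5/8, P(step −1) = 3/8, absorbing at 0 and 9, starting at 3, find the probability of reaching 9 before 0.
P(hit 9 before 0) = (1 − (3/5)^3) / (1 − (3/5)^9) = 15625/19729

Let u_k denote P(reach 9 before 0 | start at k). Boundary: u_0 = 0, u_9 = 1. Recurrence: u_k = 5/8·u_{k+1} + 3/8·u_{k-1} for 1 ≤ k ≤ 8. Try u_k = A + B·r^k with r = q/p = (3/8)/(5/8) = 3/5. Substitution satisfies the recurrence; boundary conditions give:
  u_k = (1 − r^k) / (1 − r^N) = (1 − (3/5)^3) / (1 − (3/5)^9) = 15625/19729.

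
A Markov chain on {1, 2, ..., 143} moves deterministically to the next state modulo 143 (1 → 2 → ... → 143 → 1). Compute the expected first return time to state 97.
E[T_97 | X_0 = 97] = 143

The chain cycles deterministically, so starting at state 97 it returns in exactly 143 steps. Equivalently, the stationary distribution is uniform π_j = 1/143 for every state j, so by Kac's formula E[T_97] = 1/π_97 = 143.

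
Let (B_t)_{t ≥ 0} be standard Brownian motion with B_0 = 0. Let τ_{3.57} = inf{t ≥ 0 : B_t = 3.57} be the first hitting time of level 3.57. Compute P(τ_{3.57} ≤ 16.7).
P(τ_{3.57} ≤ 16.7) = 2(1 − Φ(3.57/√16.7)) = 2(1 − Φ(0.8736)) ≈ 0.3823

By the reflection principle for standard BM, P(τ_b ≤ t) = 2 · P(B_t ≥ b). Since B_t ~ N(0, t), P(B_t ≥ 3.57) = 1 − Φ(3.57/√t) = 1 − Φ(3.57/√16.7) = 1 − Φ(0.8736) ≈ 0.19117. Doubling: P(τ_{3.57} ≤ 16.7) ≈ 2 · 0.19117 = 0.38234 ≈ 0.3823.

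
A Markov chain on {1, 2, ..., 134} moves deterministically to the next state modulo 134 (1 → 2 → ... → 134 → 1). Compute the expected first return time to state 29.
E[T_29 | X_0 = 29] = 134

The chain cycles deterministically, so starting at state 29 it returns in exactly 134 steps. Equivalently, the stationary distribution is uniform π_j = 1/134 for every state j, so by Kac's formula E[T_29] = 1/π_29 = 134.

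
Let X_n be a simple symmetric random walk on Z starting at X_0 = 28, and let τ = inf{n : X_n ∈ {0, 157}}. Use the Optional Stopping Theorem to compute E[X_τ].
E[X_τ] = 28

X_n is a martingale and τ is a bounded-mean stopping time (indeed τ is finite a.s. with bounded expectation since the walk is in a bounded region). By the OST, E[X_τ] = E[X_0] = 28. Equivalently: E[X_τ] = 157 · P(hit 157 first) + 0 · P(hit 0 first) = 157 · (28/157) = 28.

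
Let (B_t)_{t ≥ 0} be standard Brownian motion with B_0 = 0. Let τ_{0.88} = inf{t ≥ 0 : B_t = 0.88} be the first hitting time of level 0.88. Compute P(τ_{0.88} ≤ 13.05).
P(τ_{0.88} ≤ 13.05) = 2(1 − Φ(0.88/√13.05)) = 2(1 − Φ(0.2436)) ≈ 0.8075

By the reflection principle for standard BM, P(τ_b ≤ t) = 2 · P(B_t ≥ b). Since B_t ~ N(0, t), P(B_t ≥ 0.88) = 1 − Φ(0.88/√t) = 1 − Φ(0.88/√13.05) = 1 − Φ(0.2436) ≈ 0.40377. Doubling: P(τ_{0.88} ≤ 13.05) ≈ 2 · 0.40377 = 0.80754 ≈ 0.8075.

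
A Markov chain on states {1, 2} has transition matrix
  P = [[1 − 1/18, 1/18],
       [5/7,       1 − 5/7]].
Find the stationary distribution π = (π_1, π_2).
π_1 = 90/97, π_2 = 7/97

Solve πP = π with π_1 + π_2 = 1. From πP = π: π_1 · (1 − 1/18) + π_2 · 5/7 = π_1 ⇒ π_2 · 5/7 = π_1 · 1/18 ⇒ π_2/π_1 = (1/18)/(5/7) = 7/90. Together with π_1 + π_2 = 1:
  π_1 = (5/7)/(1/18 + 5/7) = (5/7)/(97/126) = 90/97,
  π_2 = (1/18)/(1/18 + 5/7) = (1/18)/(97/126) = 7/97.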